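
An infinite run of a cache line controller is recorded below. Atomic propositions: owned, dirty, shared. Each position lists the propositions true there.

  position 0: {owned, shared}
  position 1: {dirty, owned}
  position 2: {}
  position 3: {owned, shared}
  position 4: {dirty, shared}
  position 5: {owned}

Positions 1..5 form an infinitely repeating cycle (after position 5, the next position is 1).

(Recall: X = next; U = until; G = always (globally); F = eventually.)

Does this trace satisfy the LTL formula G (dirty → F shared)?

dirty → F shared holds at every position 0..5, and those are all positions ever visited, so G (dirty → F shared) holds.
Positions where dirty holds: 1, 4.
Check F shared at each: 1→ok, 4→ok.

Yes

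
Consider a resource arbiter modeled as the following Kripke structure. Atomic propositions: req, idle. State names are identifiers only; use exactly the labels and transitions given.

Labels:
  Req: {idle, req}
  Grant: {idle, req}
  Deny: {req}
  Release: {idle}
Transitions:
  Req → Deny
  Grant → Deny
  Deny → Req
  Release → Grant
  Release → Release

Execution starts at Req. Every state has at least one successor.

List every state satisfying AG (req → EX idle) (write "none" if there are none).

none

States satisfying req → EX idle: {Deny, Release}.
States satisfying AG (req → EX idle): ∅.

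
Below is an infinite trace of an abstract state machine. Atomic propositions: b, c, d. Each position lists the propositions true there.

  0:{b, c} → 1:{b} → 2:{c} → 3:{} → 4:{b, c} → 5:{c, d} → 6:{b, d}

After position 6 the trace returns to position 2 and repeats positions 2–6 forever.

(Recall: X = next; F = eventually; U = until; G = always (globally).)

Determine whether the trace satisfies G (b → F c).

b → F c holds at every position 0..6, and those are all positions ever visited, so G (b → F c) holds.
Positions where b holds: 0, 1, 4, 6.
Check F c at each: 0→ok, 1→ok, 4→ok, 6→ok.

Yes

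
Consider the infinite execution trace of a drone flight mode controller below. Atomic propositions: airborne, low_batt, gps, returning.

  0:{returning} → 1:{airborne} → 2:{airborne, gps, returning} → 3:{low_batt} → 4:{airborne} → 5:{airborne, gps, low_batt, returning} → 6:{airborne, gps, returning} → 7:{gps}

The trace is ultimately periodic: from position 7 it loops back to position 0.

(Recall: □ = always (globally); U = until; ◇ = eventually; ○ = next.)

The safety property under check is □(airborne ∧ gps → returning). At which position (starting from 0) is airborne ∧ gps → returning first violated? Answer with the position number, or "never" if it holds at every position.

airborne ∧ gps → returning holds at every position 0..7, and those are all the positions the trace ever visits, so the invariant □(airborne ∧ gps → returning) is never violated.

never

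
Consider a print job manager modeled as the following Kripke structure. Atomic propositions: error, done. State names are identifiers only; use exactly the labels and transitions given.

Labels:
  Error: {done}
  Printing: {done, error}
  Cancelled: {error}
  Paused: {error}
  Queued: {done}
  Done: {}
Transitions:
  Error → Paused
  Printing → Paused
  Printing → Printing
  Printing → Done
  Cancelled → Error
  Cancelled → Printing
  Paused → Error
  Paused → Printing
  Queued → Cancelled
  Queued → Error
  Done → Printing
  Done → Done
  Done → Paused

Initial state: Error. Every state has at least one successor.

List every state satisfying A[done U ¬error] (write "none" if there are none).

{Error, Queued, Done}

States satisfying done: {Error, Printing, Queued}.
States satisfying ¬error: {Error, Queued, Done}.
States satisfying A[done U ¬error]: {Error, Queued, Done}.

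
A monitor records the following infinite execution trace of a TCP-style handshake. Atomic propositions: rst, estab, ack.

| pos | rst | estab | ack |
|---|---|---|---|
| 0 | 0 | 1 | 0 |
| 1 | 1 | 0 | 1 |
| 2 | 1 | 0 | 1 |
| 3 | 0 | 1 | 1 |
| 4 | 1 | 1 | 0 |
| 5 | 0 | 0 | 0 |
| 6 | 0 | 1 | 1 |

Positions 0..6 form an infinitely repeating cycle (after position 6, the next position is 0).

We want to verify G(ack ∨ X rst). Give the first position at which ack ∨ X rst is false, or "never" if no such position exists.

Check ack ∨ X rst at each position in order: 0 ✓, 1 ✓, 2 ✓, 3 ✓.
At position 4 the labels are {estab, rst} and the next position 5 has {}, so ack ∨ X rst is false there. This is the first violation.

4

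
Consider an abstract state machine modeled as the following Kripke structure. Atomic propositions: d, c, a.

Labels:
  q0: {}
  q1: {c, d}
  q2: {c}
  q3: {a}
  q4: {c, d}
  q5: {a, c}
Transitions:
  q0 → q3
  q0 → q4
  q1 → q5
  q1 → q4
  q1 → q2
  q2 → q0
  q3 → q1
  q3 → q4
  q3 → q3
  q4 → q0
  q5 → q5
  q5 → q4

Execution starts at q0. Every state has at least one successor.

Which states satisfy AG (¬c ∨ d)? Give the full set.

none

States satisfying ¬c ∨ d: {q0, q1, q3, q4}.
States satisfying AG (¬c ∨ d): ∅.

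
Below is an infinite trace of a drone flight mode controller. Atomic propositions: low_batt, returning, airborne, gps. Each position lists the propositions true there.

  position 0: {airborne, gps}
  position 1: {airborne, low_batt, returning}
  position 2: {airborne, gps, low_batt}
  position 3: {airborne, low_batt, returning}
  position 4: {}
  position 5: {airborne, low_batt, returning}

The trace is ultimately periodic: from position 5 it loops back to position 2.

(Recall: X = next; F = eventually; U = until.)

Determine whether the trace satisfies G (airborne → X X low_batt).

airborne → X X low_batt must hold at every position from 0 onward. It fails at position 2, so G (airborne → X X low_batt) is false.
Positions where airborne holds: 0, 1, 2, 3, 5.
Check X X low_batt at each: 0→ok, 1→ok, 2→fails, 3→ok, 5→ok.

Violated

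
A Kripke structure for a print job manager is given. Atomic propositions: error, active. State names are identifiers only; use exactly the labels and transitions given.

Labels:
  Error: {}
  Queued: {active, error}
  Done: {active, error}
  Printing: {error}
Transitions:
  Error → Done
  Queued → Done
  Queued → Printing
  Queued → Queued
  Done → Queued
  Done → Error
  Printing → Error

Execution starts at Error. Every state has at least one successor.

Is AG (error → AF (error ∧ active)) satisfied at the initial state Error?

Satisfied

States satisfying error → AF (error ∧ active): {Error, Queued, Done, Printing}.
States satisfying AG (error → AF (error ∧ active)): {Error, Queued, Done, Printing}.
Every state reachable from Error satisfies error → AF (error ∧ active).
Error ∈ Sat(AG (error → AF (error ∧ active))).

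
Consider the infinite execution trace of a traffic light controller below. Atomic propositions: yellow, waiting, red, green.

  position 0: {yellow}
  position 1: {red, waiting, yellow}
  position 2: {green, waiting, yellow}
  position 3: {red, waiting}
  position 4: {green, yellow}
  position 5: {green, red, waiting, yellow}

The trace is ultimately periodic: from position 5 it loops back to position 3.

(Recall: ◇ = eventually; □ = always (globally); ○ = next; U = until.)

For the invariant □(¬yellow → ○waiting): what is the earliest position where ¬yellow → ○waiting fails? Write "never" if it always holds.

3

Check ¬yellow → ○waiting at each position in order: 0 ✓, 1 ✓, 2 ✓.
At position 3 the labels are {red, waiting} and the next position 4 has {green, yellow}, so ¬yellow → ○waiting is false there. This is the first violation.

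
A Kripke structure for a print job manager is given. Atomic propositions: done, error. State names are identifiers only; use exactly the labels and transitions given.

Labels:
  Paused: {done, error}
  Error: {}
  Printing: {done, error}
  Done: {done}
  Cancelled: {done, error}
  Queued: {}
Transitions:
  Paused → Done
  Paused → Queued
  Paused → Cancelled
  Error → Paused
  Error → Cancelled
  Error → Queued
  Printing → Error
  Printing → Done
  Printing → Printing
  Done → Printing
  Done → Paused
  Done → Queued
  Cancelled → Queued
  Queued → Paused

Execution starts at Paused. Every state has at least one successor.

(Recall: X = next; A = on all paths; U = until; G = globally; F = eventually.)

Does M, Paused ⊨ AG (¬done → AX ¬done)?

States satisfying ¬done → AX ¬done: {Paused, Printing, Done, Cancelled}.
States satisfying AG (¬done → AX ¬done): ∅.
Error is reachable from Paused and violates ¬done → AX ¬done, so AG fails at Paused.
Paused ∉ Sat(AG (¬done → AX ¬done)).

Violated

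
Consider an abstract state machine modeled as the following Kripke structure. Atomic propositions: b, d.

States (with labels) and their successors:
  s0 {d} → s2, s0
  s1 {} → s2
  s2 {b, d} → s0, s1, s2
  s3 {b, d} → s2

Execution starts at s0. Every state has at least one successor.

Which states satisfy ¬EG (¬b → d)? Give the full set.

{s1}

States satisfying ¬b → d: {s0, s2, s3}.
States satisfying EG (¬b → d): {s0, s2, s3}.
States satisfying ¬EG (¬b → d): {s1}.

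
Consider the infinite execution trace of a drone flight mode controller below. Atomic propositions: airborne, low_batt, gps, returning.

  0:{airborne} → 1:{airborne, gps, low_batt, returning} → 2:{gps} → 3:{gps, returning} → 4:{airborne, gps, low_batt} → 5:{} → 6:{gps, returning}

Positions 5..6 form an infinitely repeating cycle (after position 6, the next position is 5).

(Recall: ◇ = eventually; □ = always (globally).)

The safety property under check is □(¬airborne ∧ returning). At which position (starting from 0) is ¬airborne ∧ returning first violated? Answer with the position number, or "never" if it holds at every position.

0

At position 0 the labels are {airborne}, so ¬airborne ∧ returning is false there. This is the first violation.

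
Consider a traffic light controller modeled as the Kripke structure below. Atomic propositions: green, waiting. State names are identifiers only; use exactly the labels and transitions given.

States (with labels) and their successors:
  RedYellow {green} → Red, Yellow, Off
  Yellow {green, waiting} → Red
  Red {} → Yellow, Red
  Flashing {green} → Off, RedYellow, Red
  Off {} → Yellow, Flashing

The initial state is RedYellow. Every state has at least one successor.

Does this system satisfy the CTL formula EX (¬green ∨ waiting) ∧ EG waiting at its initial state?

States satisfying ¬green ∨ waiting: {Yellow, Red, Off}.
States satisfying EX (¬green ∨ waiting): {RedYellow, Yellow, Red, Flashing, Off}.
States satisfying waiting: {Yellow}.
States satisfying EG waiting: ∅.
States satisfying EX (¬green ∨ waiting) ∧ EG waiting: ∅.
RedYellow ∉ Sat(EX (¬green ∨ waiting) ∧ EG waiting).

Violated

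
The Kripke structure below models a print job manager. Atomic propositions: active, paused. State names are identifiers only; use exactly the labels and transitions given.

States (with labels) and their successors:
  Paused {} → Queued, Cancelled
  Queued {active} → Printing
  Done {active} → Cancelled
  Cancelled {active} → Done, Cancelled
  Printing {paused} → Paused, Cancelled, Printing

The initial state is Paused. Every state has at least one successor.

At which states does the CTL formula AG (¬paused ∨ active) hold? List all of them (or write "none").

States satisfying ¬paused ∨ active: {Paused, Queued, Done, Cancelled}.
States satisfying AG (¬paused ∨ active): {Done, Cancelled}.

{Done, Cancelled}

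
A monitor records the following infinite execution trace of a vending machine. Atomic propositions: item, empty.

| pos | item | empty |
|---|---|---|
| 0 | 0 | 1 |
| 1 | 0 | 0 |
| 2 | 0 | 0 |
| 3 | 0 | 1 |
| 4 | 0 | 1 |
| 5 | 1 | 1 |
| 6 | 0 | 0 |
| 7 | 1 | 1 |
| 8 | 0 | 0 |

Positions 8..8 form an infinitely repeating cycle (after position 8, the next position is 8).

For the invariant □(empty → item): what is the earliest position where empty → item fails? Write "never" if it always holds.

At position 0 the labels are {empty}, so empty → item is false there. This is the first violation.

0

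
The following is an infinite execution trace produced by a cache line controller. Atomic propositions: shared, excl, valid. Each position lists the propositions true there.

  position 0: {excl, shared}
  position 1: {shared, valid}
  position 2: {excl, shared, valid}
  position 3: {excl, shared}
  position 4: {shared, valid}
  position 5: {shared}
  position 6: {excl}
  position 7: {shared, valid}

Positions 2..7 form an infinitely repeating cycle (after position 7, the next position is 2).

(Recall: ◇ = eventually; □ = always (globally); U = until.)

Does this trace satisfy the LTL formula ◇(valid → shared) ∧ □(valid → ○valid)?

valid → shared holds at position 0, which is reachable from 0, so ◇(valid → shared) holds.
valid → ○valid must hold at every position from 0 onward. It fails at position 2, so □(valid → ○valid) is false.
Positions where valid holds: 1, 2, 4, 7.
Check ○valid at each: 1→ok, 2→fails, 4→fails, 7→ok.
At position 0: ◇(valid → shared) is true; □(valid → ○valid) is false; so ◇(valid → shared) ∧ □(valid → ○valid) is false.

Violated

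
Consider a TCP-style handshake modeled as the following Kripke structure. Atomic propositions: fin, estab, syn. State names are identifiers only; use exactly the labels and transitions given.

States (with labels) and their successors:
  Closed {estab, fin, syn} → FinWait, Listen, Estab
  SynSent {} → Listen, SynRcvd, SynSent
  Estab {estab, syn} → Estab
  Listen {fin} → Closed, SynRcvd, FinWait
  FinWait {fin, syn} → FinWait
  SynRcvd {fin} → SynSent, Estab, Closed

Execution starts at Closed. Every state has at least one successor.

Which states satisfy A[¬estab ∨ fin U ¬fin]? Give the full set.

States satisfying ¬estab ∨ fin: {Closed, SynSent, Listen, FinWait, SynRcvd}.
States satisfying ¬fin: {SynSent, Estab}.
States satisfying A[¬estab ∨ fin U ¬fin]: {SynSent, Estab}.

{SynSent, Estab}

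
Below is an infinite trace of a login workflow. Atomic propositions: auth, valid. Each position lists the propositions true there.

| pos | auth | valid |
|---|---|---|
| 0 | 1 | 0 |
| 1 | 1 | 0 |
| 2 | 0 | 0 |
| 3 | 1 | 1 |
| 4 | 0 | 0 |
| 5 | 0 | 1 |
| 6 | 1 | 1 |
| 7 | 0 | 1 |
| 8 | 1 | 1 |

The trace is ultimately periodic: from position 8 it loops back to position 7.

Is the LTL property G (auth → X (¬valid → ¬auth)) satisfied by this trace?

Violated

auth → X (¬valid → ¬auth) must hold at every position from 0 onward. It fails at position 0, so G (auth → X (¬valid → ¬auth)) is false.
Positions where auth holds: 0, 1, 3, 6, 8.
Check X (¬valid → ¬auth) at each: 0→fails, 1→ok, 3→ok, 6→ok, 8→ok.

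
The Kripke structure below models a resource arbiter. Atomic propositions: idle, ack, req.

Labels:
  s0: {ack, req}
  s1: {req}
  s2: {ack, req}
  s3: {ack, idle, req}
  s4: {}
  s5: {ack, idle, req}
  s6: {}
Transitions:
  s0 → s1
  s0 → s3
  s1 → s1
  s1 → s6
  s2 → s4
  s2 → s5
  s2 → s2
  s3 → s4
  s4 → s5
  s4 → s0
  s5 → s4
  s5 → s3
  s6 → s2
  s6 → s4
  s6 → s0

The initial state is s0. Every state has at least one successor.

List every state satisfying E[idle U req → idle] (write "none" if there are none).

States satisfying idle: {s3, s5}.
States satisfying req → idle: {s3, s4, s5, s6}.
States satisfying E[idle U req → idle]: {s3, s4, s5, s6}.

{s3, s4, s5, s6}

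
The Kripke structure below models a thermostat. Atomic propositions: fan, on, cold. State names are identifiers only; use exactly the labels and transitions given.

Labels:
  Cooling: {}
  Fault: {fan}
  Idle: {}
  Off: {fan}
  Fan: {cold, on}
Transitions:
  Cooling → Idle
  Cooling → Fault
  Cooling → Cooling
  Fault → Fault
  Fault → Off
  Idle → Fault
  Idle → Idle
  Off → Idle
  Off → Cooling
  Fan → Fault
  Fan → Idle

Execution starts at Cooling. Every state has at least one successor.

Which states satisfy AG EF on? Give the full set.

none

States satisfying EF on: {Fan}.
States satisfying AG EF on: ∅.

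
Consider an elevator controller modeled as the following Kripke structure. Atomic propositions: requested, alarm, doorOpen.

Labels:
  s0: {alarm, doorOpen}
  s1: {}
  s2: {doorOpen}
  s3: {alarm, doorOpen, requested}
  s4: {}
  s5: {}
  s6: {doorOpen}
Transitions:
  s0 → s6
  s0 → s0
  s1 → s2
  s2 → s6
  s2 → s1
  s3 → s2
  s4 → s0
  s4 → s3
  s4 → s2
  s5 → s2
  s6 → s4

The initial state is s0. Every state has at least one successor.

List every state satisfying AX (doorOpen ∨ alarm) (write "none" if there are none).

States satisfying doorOpen ∨ alarm: {s0, s2, s3, s6}.
States satisfying AX (doorOpen ∨ alarm): {s0, s1, s3, s4, s5}.

{s0, s1, s3, s4, s5}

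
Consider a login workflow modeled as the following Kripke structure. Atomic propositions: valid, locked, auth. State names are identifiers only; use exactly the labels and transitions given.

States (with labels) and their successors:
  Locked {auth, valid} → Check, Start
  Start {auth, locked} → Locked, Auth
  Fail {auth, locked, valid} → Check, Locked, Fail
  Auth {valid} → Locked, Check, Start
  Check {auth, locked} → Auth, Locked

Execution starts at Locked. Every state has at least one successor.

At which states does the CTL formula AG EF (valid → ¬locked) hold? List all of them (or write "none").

States satisfying EF (valid → ¬locked): {Locked, Start, Fail, Auth, Check}.
States satisfying AG EF (valid → ¬locked): {Locked, Start, Fail, Auth, Check}.

{Locked, Start, Fail, Auth, Check}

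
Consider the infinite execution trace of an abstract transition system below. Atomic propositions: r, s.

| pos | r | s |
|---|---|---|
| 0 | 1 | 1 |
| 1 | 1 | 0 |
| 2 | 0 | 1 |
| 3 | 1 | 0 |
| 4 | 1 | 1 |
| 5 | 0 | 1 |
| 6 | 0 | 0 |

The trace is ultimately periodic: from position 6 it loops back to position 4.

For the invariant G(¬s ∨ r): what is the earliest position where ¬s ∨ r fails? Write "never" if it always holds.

Check ¬s ∨ r at each position in order: 0 ✓, 1 ✓.
At position 2 the labels are {s}, so ¬s ∨ r is false there. This is the first violation.

2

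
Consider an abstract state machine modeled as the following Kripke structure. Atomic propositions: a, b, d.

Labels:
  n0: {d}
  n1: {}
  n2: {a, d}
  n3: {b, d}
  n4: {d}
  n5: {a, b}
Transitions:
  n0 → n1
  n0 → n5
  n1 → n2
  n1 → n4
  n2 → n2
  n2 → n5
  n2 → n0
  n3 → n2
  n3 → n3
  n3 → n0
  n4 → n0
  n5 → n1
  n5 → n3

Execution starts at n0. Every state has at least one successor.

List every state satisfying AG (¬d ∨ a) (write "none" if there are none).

none

States satisfying ¬d ∨ a: {n1, n2, n5}.
States satisfying AG (¬d ∨ a): ∅.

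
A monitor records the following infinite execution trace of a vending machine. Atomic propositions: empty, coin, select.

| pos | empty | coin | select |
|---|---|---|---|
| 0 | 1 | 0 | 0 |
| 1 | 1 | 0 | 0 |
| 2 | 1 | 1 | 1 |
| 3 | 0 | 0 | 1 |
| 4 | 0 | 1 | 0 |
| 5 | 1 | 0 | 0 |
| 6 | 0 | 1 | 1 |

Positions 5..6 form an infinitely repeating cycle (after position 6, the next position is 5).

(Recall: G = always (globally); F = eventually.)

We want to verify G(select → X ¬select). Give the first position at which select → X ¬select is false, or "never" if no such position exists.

Check select → X ¬select at each position in order: 0 ✓, 1 ✓.
At position 2 the labels are {coin, empty, select} and the next position 3 has {select}, so select → X ¬select is false there. This is the first violation.

2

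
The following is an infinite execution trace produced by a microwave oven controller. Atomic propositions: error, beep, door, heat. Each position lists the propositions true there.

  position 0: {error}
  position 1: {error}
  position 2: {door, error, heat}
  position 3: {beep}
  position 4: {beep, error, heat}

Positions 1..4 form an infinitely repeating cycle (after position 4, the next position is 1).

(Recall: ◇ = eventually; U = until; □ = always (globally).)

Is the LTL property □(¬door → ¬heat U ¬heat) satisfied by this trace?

Violated

¬door → ¬heat U ¬heat must hold at every position from 0 onward. It fails at position 4, so □(¬door → ¬heat U ¬heat) is false.
Positions where ¬door holds: 0, 1, 3, 4.
Check ¬heat U ¬heat at each: 0→ok, 1→ok, 3→ok, 4→fails.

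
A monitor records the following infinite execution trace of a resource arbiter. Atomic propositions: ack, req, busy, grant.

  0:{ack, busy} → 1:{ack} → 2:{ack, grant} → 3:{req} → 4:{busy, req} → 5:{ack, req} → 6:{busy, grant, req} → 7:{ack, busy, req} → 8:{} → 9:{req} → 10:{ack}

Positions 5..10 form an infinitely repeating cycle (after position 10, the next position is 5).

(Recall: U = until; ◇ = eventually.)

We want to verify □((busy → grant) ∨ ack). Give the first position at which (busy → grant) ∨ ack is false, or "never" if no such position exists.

4

Check (busy → grant) ∨ ack at each position in order: 0 ✓, 1 ✓, 2 ✓, 3 ✓.
At position 4 the labels are {busy, req}, so (busy → grant) ∨ ack is false there. This is the first violation.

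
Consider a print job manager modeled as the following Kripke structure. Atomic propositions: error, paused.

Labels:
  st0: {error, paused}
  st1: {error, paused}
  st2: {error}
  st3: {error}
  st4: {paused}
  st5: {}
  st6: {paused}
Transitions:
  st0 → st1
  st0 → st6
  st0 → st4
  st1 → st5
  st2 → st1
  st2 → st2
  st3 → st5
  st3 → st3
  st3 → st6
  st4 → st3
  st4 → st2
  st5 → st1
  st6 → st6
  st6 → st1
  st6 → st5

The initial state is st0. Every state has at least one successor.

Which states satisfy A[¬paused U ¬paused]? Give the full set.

States satisfying ¬paused: {st2, st3, st5}.
States satisfying A[¬paused U ¬paused]: {st2, st3, st5}.

{st2, st3, st5}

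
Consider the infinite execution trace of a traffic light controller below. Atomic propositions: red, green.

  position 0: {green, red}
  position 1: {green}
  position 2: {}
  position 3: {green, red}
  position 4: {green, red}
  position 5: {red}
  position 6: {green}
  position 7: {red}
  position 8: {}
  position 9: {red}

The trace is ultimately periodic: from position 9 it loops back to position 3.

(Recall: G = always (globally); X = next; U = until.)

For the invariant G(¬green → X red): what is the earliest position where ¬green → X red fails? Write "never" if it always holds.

Check ¬green → X red at each position in order: 0 ✓, 1 ✓, 2 ✓, 3 ✓, 4 ✓.
At position 5 the labels are {red} and the next position 6 has {green}, so ¬green → X red is false there. This is the first violation.

5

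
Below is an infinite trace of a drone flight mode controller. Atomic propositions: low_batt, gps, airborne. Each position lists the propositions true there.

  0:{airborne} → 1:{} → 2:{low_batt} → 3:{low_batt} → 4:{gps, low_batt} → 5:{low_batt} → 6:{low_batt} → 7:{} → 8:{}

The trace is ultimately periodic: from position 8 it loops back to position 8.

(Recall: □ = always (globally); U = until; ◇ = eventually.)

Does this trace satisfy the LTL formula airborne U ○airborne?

Walking from position 0: at position 1, ○airborne has not yet held and airborne fails, so airborne U ○airborne is false.

Does not hold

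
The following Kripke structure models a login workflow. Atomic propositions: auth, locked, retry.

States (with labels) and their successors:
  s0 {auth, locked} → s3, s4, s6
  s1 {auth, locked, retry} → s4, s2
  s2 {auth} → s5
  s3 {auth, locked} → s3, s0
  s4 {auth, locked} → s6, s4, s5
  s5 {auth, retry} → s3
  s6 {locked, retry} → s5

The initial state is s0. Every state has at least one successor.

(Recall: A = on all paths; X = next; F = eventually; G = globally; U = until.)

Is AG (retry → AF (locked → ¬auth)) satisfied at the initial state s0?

States satisfying retry → AF (locked → ¬auth): {s0, s2, s3, s4, s5, s6}.
States satisfying AG (retry → AF (locked → ¬auth)): {s0, s2, s3, s4, s5, s6}.
Every state reachable from s0 satisfies retry → AF (locked → ¬auth).
s0 ∈ Sat(AG (retry → AF (locked → ¬auth))).

Yes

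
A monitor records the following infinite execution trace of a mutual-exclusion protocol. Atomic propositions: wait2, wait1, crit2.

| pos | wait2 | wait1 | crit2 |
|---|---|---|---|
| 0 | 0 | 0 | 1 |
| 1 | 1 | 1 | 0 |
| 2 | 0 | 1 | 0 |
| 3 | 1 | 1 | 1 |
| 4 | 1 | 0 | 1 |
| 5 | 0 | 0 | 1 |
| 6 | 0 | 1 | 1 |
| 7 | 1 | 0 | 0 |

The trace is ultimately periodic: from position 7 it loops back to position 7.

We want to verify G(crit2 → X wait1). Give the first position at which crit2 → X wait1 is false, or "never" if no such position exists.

3

Check crit2 → X wait1 at each position in order: 0 ✓, 1 ✓, 2 ✓.
At position 3 the labels are {crit2, wait1, wait2} and the next position 4 has {crit2, wait2}, so crit2 → X wait1 is false there. This is the first violation.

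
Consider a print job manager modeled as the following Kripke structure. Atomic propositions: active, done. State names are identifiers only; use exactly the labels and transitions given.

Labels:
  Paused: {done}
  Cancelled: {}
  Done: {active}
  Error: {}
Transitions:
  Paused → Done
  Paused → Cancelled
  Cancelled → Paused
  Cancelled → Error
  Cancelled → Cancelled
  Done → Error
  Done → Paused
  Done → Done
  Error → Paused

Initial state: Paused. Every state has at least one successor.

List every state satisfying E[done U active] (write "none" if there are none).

{Paused, Done}

States satisfying done: {Paused}.
States satisfying active: {Done}.
States satisfying E[done U active]: {Paused, Done}.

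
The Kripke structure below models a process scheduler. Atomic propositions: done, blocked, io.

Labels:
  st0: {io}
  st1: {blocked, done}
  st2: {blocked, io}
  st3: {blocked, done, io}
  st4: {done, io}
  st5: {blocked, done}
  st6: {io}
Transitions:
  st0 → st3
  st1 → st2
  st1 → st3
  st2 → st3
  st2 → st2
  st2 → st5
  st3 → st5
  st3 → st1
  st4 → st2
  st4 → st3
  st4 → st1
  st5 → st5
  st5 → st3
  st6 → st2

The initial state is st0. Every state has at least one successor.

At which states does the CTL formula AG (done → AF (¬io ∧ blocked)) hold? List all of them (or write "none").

States satisfying done → AF (¬io ∧ blocked): {st0, st1, st2, st3, st5, st6}.
States satisfying AG (done → AF (¬io ∧ blocked)): {st0, st1, st2, st3, st5, st6}.

{st0, st1, st2, st3, st5, st6}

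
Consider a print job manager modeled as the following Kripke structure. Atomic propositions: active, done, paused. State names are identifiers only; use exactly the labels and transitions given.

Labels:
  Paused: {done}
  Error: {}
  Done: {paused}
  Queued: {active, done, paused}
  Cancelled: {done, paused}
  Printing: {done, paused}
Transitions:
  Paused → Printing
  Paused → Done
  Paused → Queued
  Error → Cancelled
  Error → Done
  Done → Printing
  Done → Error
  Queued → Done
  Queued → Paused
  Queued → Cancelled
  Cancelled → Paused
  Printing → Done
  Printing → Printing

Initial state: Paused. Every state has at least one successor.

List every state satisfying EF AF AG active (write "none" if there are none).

none

States satisfying AF AG active: ∅.
States satisfying EF AF AG active: ∅.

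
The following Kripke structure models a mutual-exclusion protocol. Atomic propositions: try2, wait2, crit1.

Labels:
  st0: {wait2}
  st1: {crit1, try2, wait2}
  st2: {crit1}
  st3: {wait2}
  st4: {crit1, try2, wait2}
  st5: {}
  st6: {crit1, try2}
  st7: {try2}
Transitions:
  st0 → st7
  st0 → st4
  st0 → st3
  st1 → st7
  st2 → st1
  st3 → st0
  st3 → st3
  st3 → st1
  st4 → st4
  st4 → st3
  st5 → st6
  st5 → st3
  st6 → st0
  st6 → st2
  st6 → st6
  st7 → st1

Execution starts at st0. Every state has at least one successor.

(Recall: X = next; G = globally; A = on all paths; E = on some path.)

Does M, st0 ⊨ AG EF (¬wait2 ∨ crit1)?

Holds

States satisfying EF (¬wait2 ∨ crit1): {st0, st1, st2, st3, st4, st5, st6, st7}.
States satisfying AG EF (¬wait2 ∨ crit1): {st0, st1, st2, st3, st4, st5, st6, st7}.
Every state reachable from st0 satisfies EF (¬wait2 ∨ crit1).
st0 ∈ Sat(AG EF (¬wait2 ∨ crit1)).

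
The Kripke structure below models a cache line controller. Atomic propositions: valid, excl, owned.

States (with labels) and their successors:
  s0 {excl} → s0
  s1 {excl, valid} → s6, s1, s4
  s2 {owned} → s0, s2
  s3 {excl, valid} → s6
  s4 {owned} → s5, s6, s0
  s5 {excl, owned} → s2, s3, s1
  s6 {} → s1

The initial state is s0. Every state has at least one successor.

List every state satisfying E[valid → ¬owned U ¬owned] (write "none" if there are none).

{s0, s1, s2, s3, s4, s5, s6}

States satisfying valid → ¬owned: {s0, s1, s2, s3, s4, s5, s6}.
States satisfying ¬owned: {s0, s1, s3, s6}.
States satisfying E[valid → ¬owned U ¬owned]: {s0, s1, s2, s3, s4, s5, s6}.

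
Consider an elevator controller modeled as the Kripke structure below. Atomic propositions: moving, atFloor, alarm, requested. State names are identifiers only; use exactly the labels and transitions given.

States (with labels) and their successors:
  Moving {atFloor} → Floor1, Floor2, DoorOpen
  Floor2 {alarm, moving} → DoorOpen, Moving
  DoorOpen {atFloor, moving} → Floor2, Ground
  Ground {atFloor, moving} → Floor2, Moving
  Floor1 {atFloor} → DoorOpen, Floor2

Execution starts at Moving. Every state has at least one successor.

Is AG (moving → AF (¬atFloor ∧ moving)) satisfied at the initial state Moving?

States satisfying moving → AF (¬atFloor ∧ moving): {Moving, Floor2, Floor1}.
States satisfying AG (moving → AF (¬atFloor ∧ moving)): ∅.
DoorOpen is reachable from Moving and violates moving → AF (¬atFloor ∧ moving), so AG fails at Moving.
Moving ∉ Sat(AG (moving → AF (¬atFloor ∧ moving))).

No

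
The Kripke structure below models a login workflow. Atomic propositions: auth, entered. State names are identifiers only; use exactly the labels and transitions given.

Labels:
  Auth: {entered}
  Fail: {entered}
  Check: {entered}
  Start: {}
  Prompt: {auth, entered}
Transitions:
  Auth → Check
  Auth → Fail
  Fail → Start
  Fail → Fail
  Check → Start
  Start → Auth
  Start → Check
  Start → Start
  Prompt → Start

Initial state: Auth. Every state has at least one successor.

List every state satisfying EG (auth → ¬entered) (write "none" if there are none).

States satisfying auth → ¬entered: {Auth, Fail, Check, Start}.
States satisfying EG (auth → ¬entered): {Auth, Fail, Check, Start}.

{Auth, Fail, Check, Start}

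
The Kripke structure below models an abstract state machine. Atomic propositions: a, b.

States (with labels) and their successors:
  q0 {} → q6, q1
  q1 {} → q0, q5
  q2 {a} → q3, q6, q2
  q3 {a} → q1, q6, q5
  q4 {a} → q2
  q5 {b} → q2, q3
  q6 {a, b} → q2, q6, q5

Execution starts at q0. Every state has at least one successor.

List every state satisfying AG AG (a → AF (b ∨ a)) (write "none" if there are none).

{q0, q1, q2, q3, q4, q5, q6}

States satisfying AG (a → AF (b ∨ a)): {q0, q1, q2, q3, q4, q5, q6}.
States satisfying AG AG (a → AF (b ∨ a)): {q0, q1, q2, q3, q4, q5, q6}.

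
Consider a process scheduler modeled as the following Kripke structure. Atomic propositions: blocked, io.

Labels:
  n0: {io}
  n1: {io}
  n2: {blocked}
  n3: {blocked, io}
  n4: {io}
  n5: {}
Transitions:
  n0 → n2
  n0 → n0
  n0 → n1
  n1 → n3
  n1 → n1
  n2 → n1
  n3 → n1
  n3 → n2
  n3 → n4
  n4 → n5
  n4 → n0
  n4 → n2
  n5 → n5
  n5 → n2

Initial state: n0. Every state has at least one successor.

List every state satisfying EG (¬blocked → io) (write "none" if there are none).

{n0, n1, n2, n3, n4}

States satisfying ¬blocked → io: {n0, n1, n2, n3, n4}.
States satisfying EG (¬blocked → io): {n0, n1, n2, n3, n4}.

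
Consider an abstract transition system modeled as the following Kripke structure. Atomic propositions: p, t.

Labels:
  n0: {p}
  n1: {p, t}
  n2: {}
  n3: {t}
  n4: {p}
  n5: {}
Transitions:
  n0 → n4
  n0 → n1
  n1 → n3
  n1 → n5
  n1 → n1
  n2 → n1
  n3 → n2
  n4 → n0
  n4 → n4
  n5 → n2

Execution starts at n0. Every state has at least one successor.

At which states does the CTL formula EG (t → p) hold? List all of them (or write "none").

{n0, n1, n2, n4, n5}

States satisfying t → p: {n0, n1, n2, n4, n5}.
States satisfying EG (t → p): {n0, n1, n2, n4, n5}.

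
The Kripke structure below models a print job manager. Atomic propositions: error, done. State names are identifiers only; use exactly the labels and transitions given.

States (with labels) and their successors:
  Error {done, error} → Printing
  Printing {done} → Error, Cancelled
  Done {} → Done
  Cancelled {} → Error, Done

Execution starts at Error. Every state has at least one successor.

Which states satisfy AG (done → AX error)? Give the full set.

States satisfying done → AX error: {Done, Cancelled}.
States satisfying AG (done → AX error): {Done}.

{Done}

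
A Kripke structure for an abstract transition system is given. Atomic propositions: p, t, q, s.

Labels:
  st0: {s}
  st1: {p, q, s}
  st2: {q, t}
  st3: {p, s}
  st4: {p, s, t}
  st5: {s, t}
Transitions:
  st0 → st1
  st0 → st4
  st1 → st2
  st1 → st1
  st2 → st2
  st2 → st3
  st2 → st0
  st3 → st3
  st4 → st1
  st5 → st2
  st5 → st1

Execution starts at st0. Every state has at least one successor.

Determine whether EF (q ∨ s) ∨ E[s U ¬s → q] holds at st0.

Satisfied

States satisfying q ∨ s: {st0, st1, st2, st3, st4, st5}.
States satisfying EF (q ∨ s): {st0, st1, st2, st3, st4, st5}.
States satisfying s: {st0, st1, st3, st4, st5}.
States satisfying ¬s → q: {st0, st1, st2, st3, st4, st5}.
States satisfying E[s U ¬s → q]: {st0, st1, st2, st3, st4, st5}.
States satisfying EF (q ∨ s) ∨ E[s U ¬s → q]: {st0, st1, st2, st3, st4, st5}.
st0 ∈ Sat(EF (q ∨ s) ∨ E[s U ¬s → q]).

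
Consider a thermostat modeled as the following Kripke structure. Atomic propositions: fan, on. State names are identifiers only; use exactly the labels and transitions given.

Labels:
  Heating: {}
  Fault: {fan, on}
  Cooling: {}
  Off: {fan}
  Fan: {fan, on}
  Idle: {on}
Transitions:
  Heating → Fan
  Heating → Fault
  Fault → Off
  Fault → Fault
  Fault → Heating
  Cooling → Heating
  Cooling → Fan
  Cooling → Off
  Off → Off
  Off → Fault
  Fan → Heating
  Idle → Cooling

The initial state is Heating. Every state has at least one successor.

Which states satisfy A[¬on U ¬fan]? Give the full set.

{Heating, Cooling, Idle}

States satisfying ¬on: {Heating, Cooling, Off}.
States satisfying ¬fan: {Heating, Cooling, Idle}.
States satisfying A[¬on U ¬fan]: {Heating, Cooling, Idle}.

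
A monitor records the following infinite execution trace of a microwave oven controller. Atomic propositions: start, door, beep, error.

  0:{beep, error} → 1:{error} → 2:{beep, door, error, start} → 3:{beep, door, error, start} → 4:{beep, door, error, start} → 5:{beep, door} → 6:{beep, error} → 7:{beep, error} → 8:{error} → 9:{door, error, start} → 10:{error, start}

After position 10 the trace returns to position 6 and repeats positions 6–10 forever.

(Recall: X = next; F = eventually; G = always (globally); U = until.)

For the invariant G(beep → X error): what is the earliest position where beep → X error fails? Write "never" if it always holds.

Check beep → X error at each position in order: 0 ✓, 1 ✓, 2 ✓, 3 ✓.
At position 4 the labels are {beep, door, error, start} and the next position 5 has {beep, door}, so beep → X error is false there. This is the first violation.

4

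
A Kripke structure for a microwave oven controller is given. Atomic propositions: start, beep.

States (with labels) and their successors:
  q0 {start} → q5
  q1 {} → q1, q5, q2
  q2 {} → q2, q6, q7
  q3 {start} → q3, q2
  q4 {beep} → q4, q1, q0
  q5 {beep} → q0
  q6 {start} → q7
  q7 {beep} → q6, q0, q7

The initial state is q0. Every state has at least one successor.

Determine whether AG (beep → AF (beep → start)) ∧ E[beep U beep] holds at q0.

States satisfying beep → AF (beep → start): {q0, q1, q2, q3, q5, q6}.
States satisfying AG (beep → AF (beep → start)): {q0, q5}.
States satisfying beep: {q4, q5, q7}.
States satisfying E[beep U beep]: {q4, q5, q7}.
States satisfying AG (beep → AF (beep → start)) ∧ E[beep U beep]: {q5}.
q0 ∉ Sat(AG (beep → AF (beep → start)) ∧ E[beep U beep]).

Does not hold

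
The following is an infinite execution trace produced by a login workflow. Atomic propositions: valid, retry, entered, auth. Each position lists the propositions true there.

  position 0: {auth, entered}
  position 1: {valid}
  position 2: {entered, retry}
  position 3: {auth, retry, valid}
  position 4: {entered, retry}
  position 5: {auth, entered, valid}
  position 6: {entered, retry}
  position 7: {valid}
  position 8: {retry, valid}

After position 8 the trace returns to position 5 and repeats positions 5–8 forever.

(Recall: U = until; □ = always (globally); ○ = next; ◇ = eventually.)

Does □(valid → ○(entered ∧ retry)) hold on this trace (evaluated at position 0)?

Does not hold

valid → ○(entered ∧ retry) must hold at every position from 0 onward. It fails at position 7, so □(valid → ○(entered ∧ retry)) is false.
Positions where valid holds: 1, 3, 5, 7, 8.
Check ○(entered ∧ retry) at each: 1→ok, 3→ok, 5→ok, 7→fails, 8→fails.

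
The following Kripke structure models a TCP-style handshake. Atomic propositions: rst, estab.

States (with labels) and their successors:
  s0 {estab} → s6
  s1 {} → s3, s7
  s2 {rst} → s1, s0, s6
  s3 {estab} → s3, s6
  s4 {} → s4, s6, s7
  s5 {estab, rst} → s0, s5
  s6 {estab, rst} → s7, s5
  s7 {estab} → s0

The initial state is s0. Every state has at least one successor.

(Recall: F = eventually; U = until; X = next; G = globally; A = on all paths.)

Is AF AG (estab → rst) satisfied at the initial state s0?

States satisfying AG (estab → rst): ∅.
States satisfying AF AG (estab → rst): ∅.
There is a path from s0 along which AG (estab → rst) never holds.
s0 ∉ Sat(AF AG (estab → rst)).

Does not hold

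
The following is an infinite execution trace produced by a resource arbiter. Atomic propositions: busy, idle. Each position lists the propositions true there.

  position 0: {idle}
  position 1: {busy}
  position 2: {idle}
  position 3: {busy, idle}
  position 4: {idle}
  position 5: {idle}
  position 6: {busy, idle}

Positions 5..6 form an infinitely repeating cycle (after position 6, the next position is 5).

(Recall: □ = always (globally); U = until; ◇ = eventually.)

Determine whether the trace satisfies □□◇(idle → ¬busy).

Holds

□◇(idle → ¬busy) holds at every position 0..6, and those are all positions ever visited, so □□◇(idle → ¬busy) holds.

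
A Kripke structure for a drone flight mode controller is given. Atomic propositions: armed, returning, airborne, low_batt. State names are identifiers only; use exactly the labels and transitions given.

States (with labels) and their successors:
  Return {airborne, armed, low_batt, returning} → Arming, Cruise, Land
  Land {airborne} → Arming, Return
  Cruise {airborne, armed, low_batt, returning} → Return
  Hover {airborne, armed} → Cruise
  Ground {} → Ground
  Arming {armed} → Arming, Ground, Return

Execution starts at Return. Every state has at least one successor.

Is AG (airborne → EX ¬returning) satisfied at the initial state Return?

States satisfying airborne → EX ¬returning: {Return, Land, Ground, Arming}.
States satisfying AG (airborne → EX ¬returning): {Ground}.
Cruise is reachable from Return and violates airborne → EX ¬returning, so AG fails at Return.
Return ∉ Sat(AG (airborne → EX ¬returning)).

Does not hold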